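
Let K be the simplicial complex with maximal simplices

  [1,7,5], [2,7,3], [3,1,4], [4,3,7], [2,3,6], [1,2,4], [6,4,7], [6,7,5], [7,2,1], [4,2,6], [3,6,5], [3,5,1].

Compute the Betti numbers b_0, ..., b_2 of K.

Fix the vertex order 1 < 2 < 3 < 4 < 5 < 6 < 7 and write every simplex with vertices in increasing order. Then dim K = 2 and the simplices of K are:

  0-simplices (7): [1], [2], [3], [4], [5], [6], [7]
  1-simplices (18): [1,2], [1,3], [1,4], [1,5], [1,7], [2,3], [2,4], [2,6], [2,7], [3,4], [3,5], [3,6], [3,7], [4,6], [4,7], [5,6], [5,7], [6,7]
  2-simplices (12): [1,2,4], [1,2,7], [1,3,4], [1,3,5], [1,5,7], [2,3,6], [2,3,7], [2,4,6], [3,4,7], [3,5,6], [4,6,7], [5,6,7]

giving chain groups C_0 ≅ Z^7, C_1 ≅ Z^18, C_2 ≅ Z^12.

Boundary ∂_1: C_1 → C_0 sends each edge [p,q] (with p < q) to q − p.
The resulting 7×18 matrix has rank 6, and its Smith normal form has invariant factors (1,1,1,1,1,1).

Boundary ∂_2: C_2 → C_1 acts by ∂[p,q,r] = [q,r] − [p,r] + [p,q]. For instance
  ∂[2,4,6] = [4,6] − [2,6] + [2,4],
  ∂[3,4,7] = [4,7] − [3,7] + [3,4].
This gives a 18×12 integer matrix of rank 12; reducing to Smith normal form yields diagonal entries (1,1,1,1,1,1,1,1,1,1,1,2).

Computing H_k = (kernel of ∂_k) / (image of ∂_{k+1}):

  H_0: rank C_0 − rank ∂_1 = 7 − 6 = 1, and the invariant factors of ∂_1 are all 1, so H_0 ≅ Z.
  H_1: rank ker ∂_1 − rank ∂_2 = (18 − 6) − 12 = 0, and ∂_2 has invariant factor 2 > 1, so H_1 ≅ Z/2.
  H_2: rank ker ∂_2 − rank ∂_3 = (12 − 12) − 0 = 0, and there is no ∂_3, so H_2 ≅ 0.

(K is a triangulation of the real projective plane RP^2.)

Hence the Betti numbers are b_0 = 1, b_1 = 0, b_2 = 0.

b_0 = 1, b_1 = 0, b_2 = 0.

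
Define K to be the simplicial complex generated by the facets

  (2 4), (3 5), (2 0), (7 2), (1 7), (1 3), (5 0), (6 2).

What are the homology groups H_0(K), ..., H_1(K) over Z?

H_0 ≅ Z,  H_1 ≅ Z.

We work with the vertex ordering 0 < 1 < 2 < 3 < 4 < 5 < 6 < 7. The simplices of K, each written with vertices in increasing order, are:

  0-simplices (8): [0], [1], [2], [3], [4], [5], [6], [7]
  1-simplices (8): [0,2], [0,5], [1,3], [1,7], [2,4], [2,6], [2,7], [3,5]

giving chain groups C_0 ≅ Z^8, C_1 ≅ Z^8.

The boundary map ∂_1: C_1 → C_0 sends each edge [p,q] (with p < q) to q − p. For instance
  ∂[3,5] = [5] − [3].
The resulting 8×8 matrix has rank 7, and its Smith normal form has invariant factors (1,1,1,1,1,1,1).

Now H_k = ker ∂_k / im ∂_{k+1}, so:

  H_0: rank C_0 − rank ∂_1 = 8 − 7 = 1, and the invariant factors of ∂_1 are all 1, so H_0 ≅ Z.
  H_1: rank ker ∂_1 − rank ∂_2 = (8 − 7) − 0 = 1, and there is no ∂_2, so H_1 ≅ Z.

As a check, the Euler characteristic is 8 − 8 = 0, which agrees with 1 − 1 = 0.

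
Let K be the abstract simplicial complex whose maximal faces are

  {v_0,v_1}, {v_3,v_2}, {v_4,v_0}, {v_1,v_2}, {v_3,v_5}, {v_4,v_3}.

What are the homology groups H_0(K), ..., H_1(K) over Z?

H_0 = Z,  H_1 = Z.

Order the vertices as v_0 < v_1 < v_2 < v_3 < v_4 < v_5. Listing each simplex with vertices in this order, K has dimension 1 with simplices:

  0-simplices (6): [v_0], [v_1], [v_2], [v_3], [v_4], [v_5]
  1-simplices (6): [v_0,v_1], [v_0,v_4], [v_1,v_2], [v_2,v_3], [v_3,v_4], [v_3,v_5]

so the chain groups are C_0 ≅ Z^6, C_1 ≅ Z^6.

∂_1: C_1 → C_0 sends each edge [p,q] (with p < q) to q − p.
The 6×6 boundary matrix has rank 5 and Smith normal form diag(1,1,1,1,1).

Computing H_k = (kernel of ∂_k) / (image of ∂_{k+1}):

  H_0: rank C_0 − rank ∂_1 = 6 − 5 = 1, and the invariant factors of ∂_1 are all 1, so H_0 ≅ Z.
  H_1: rank ker ∂_1 − rank ∂_2 = (6 − 5) − 0 = 1, and there is no ∂_2, so H_1 ≅ Z.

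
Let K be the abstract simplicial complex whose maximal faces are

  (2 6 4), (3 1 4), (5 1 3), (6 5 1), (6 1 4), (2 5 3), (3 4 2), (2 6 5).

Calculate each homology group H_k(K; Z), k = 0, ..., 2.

H_0 = Z,  H_1 = 0,  H_2 = Z.

K has 6 vertices, 12 edges, 8 triangles.
rank ∂_0 = 0, rank ∂_1 = 5 ⇒ b_0 = 6 − 0 − 5 = 1; all invariant factors of ∂_1 are 1 so no torsion. So H_0 ≅ Z.
rank ∂_1 = 5, rank ∂_2 = 7 ⇒ b_1 = 12 − 5 − 7 = 0; all invariant factors of ∂_2 are 1 so no torsion. So H_1 ≅ 0.
rank ∂_2 = 7, rank ∂_3 = 0 ⇒ b_2 = 8 − 7 − 0 = 1. So H_2 ≅ Z.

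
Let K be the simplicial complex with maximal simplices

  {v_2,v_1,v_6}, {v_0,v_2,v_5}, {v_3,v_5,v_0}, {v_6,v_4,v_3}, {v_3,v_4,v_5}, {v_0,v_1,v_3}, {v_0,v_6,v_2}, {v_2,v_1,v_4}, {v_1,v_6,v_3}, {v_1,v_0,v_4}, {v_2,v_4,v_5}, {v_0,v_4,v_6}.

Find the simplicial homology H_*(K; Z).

Order the vertices as v_0 < v_1 < v_2 < v_3 < v_4 < v_5 < v_6. Listing each simplex with vertices in this order, K has dimension 2 with simplices:

  0-simplices (7): [v_0], [v_1], [v_2], [v_3], [v_4], [v_5], [v_6]
  1-simplices (18): (18 of them)
  2-simplices (12): (12 of them)

giving chain groups C_0 ≅ Z^7, C_1 ≅ Z^18, C_2 ≅ Z^12.

Boundary ∂_1: C_1 → C_0 sends each edge [p,q] (with p < q) to q − p. For instance
  ∂[v_4,v_6] = [v_6] − [v_4].
The 7×18 boundary matrix has rank 6 and Smith normal form diag(1,1,1,1,1,1).

∂_2: C_2 → C_1 maps a triangle to the signed sum of its edges. For instance
  ∂[v_0,v_1,v_3] = [v_1,v_3] − [v_0,v_3] + [v_0,v_1],
  ∂[v_3,v_4,v_6] = [v_4,v_6] − [v_3,v_6] + [v_3,v_4].
The 18×12 boundary matrix has rank 12 and Smith normal form diag(1,1,1,1,1,1,1,1,1,1,1,2).

Reading off H_k = ker ∂_k / im ∂_{k+1}:

  H_0: rank C_0 − rank ∂_1 = 7 − 6 = 1, and the invariant factors of ∂_1 are all 1, so H_0 ≅ Z.
  H_1: rank ker ∂_1 − rank ∂_2 = (18 − 6) − 12 = 0, and ∂_2 has invariant factor 2 > 1, so H_1 ≅ Z/2.
  H_2: rank ker ∂_2 − rank ∂_3 = (12 − 12) − 0 = 0, and there is no ∂_3, so H_2 ≅ 0.

H_0 = Z,  H_1 = Z/2,  H_2 = 0.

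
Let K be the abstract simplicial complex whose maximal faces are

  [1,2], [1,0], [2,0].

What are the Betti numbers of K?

Take the total order 0 < 1 < 2 on the vertex set. Then K (dimension 1) consists of the simplices:

  0-simplices (3): [0], [1], [2]
  1-simplices (3): [0,1], [0,2], [1,2]

so the chain groups are C_0 ≅ Z^3, C_1 ≅ Z^3.

∂_1: C_1 → C_0 is given by ∂[p,q] = [q] − [p].
The resulting 3×3 matrix has rank 2, and its Smith normal form has invariant factors (1,1).

Computing H_k = (kernel of ∂_k) / (image of ∂_{k+1}):

  H_0: rank C_0 − rank ∂_1 = 3 − 2 = 1, and the invariant factors of ∂_1 are all 1, so H_0 ≅ Z.
  H_1: rank ker ∂_1 − rank ∂_2 = (3 − 2) − 0 = 1, and there is no ∂_2, so H_1 ≅ Z.

As a check, the Euler characteristic is 3 − 3 = 0, which agrees with 1 − 1 = 0.
(K is a triangulation of the circle S^1.)

Hence the Betti numbers are b_0 = 1, b_1 = 1.

b_0 = 1, b_1 = 1.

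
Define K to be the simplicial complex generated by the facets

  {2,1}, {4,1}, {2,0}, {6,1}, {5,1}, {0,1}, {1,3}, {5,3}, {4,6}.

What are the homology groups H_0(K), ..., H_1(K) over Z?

H_0 = Z,  H_1 = Z^3.

Take the total order 0 < 1 < 2 < 3 < 4 < 5 < 6 on the vertex set. Then K (dimension 1) consists of the simplices:

  0-simplices (7): [0], [1], [2], [3], [4], [5], [6]
  1-simplices (9): [0,1], [0,2], [1,2], [1,3], [1,4], [1,5], [1,6], [3,5], [4,6]

so the chain groups are C_0 ≅ Z^7, C_1 ≅ Z^9.

Boundary ∂_1: C_1 → C_0 maps an edge to its endpoints' difference, ∂[p,q] = q − p. For instance
  ∂[3,5] = [5] − [3].
As a 7×9 matrix over Z this has rank 6, with invariant factors (1,1,1,1,1,1).

Now H_k = ker ∂_k / im ∂_{k+1}, so:

  H_0: rank C_0 − rank ∂_1 = 7 − 6 = 1, and the invariant factors of ∂_1 are all 1, so H_0 = Z.
  H_1: rank ker ∂_1 − rank ∂_2 = (9 − 6) − 0 = 3, and there is no ∂_2, so H_1 = Z^3.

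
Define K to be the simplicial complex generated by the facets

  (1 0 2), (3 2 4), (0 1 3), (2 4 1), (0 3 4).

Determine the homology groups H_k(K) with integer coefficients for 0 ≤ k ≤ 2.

Take the total order 0 < 1 < 2 < 3 < 4 on the vertex set. Then K (dimension 2) consists of the simplices:

  0-simplices (5): [0], [1], [2], [3], [4]
  1-simplices (10): [0,1], [0,2], [0,3], [0,4], [1,2], [1,3], [1,4], [2,3], [2,4], [3,4]
  2-simplices (5): [0,1,2], [0,1,3], [0,3,4], [1,2,4], [2,3,4]

so the chain groups are C_0 ≅ Z^5, C_1 ≅ Z^10, C_2 ≅ Z^5.

Boundary ∂_1: C_1 → C_0 sends each edge [p,q] (with p < q) to q − p. For instance
  ∂[2,3] = [3] − [2].
As a 5×10 matrix over Z this has rank 4, with invariant factors (1,1,1,1).

Boundary ∂_2: C_2 → C_1 sends each 2-simplex [p,q,r] to [q,r] − [p,r] + [p,q]. For instance
  ∂[0,3,4] = [3,4] − [0,4] + [0,3],
  ∂[0,1,3] = [1,3] − [0,3] + [0,1].
This gives a 10×5 integer matrix of rank 5; reducing to Smith normal form yields diagonal entries (1,1,1,1,1).

Now H_k = ker ∂_k / im ∂_{k+1}, so:

  H_0: rank C_0 − rank ∂_1 = 5 − 4 = 1, and the invariant factors of ∂_1 are all 1, so H_0 = Z.
  H_1: rank ker ∂_1 − rank ∂_2 = (10 − 4) − 5 = 1, and the invariant factors of ∂_2 are all 1, so H_1 = Z.
  H_2: rank ker ∂_2 − rank ∂_3 = (5 − 5) − 0 = 0, and there is no ∂_3, so H_2 = 0.

As a check, the Euler characteristic is 5 − 10 + 5 = 0, which agrees with 1 − 1 + 0 = 0.
(K is a triangulation of the Möbius band.)

H_0 = Z,  H_1 = Z,  H_2 = 0.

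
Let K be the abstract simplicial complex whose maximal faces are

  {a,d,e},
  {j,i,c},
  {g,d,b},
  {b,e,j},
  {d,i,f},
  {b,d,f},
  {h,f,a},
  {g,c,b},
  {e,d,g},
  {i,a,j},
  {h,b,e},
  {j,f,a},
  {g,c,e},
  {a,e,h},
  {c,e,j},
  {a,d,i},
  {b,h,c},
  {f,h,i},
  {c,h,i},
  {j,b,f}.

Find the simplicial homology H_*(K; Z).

Take the total order a < b < c < d < e < f < g < h < i < j on the vertex set. Then K (dimension 2) consists of the simplices:

  0-simplices (10): a, b, c, d, e, f, g, h, i, j
  1-simplices (30): ad, ae, af, ah, ai, aj, bc, bd, be, bf, bg, bh, bj, ce, cg, ch, ci, cj, de, df, dg, di, eg, eh, ej, fh, fi, fj, hi, ij
  2-simplices (20): ade, adi, aeh, afh, afj, aij, bcg, bch, bdf, bdg, beh, bej, bfj, ceg, cej, chi, cij, deg, dfi, fhi

giving chain groups C_0 ≅ Z^10, C_1 ≅ Z^30, C_2 ≅ Z^20.

∂_1: C_1 → C_0 maps an edge to its endpoints' difference, ∂[p,q] = q − p. For instance
  ∂bd = d − b.
As a 10×30 matrix over Z this has rank 9, with invariant factors (1,1,1,1,1,1,1,1,1).

∂_2: C_2 → C_1 acts by ∂[p,q,r] = [q,r] − [p,r] + [p,q]. For instance
  ∂bcg = cg − bg + bc,
  ∂cij = ij − cj + ci.
The resulting 30×20 matrix has rank 20, and its Smith normal form has invariant factors (1,1,1,1,1,1,1,1,1,1,1,1,1,1,1,1,1,1,1,2).

Computing H_k = (kernel of ∂_k) / (image of ∂_{k+1}):

  H_0: rank C_0 − rank ∂_1 = 10 − 9 = 1, and the invariant factors of ∂_1 are all 1, so H_0 ≅ Z.
  H_1: rank ker ∂_1 − rank ∂_2 = (30 − 9) − 20 = 1, and ∂_2 has invariant factor 2 > 1, so H_1 ≅ Z ⊕ Z/2.
  H_2: rank ker ∂_2 − rank ∂_3 = (20 − 20) − 0 = 0, and there is no ∂_3, so H_2 ≅ 0.

As a check, the Euler characteristic is 10 − 30 + 20 = 0, which agrees with 1 − 1 + 0 = 0.

H_0 = Z,  H_1 = Z ⊕ Z/2,  H_2 = 0.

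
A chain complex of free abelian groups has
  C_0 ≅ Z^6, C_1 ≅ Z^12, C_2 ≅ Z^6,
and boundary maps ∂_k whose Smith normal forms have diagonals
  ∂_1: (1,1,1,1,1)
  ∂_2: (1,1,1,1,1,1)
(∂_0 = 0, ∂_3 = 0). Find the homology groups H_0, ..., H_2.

H_0: b_0 = 6 − 0 − 5 = 1; torsion from ∂_1 factors > 1: none. So H_0 ≅ Z.
H_1: b_1 = 12 − 5 − 6 = 1; torsion from ∂_2 factors > 1: none. So H_1 ≅ Z.
H_2: b_2 = 6 − 6 − 0 = 0; torsion from ∂_3 factors > 1: none. So H_2 ≅ 0.

H_0 ≅ Z,  H_1 ≅ Z,  H_2 = 0.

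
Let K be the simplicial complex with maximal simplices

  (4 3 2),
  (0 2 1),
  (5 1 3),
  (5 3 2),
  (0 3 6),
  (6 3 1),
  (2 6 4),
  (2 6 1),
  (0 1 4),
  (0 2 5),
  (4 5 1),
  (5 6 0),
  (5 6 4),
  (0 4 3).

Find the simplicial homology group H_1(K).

H_1 ≅ Z^2.

K has 7 vertices, 21 edges, 14 triangles.
rank ∂_1 = 6, rank ∂_2 = 13 ⇒ b_1 = 21 − 6 − 13 = 2; all invariant factors of ∂_2 are 1 so no torsion. So H_1 = Z^2.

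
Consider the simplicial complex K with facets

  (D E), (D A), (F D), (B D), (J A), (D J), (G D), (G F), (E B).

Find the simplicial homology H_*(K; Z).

H_0 ≅ Z,  H_1 ≅ Z^3.

Order the vertices as A < B < D < E < F < G < J. Listing each simplex with vertices in this order, K has dimension 1 with simplices:

  0-simplices (7): A, B, D, E, F, G, J
  1-simplices (9): AD, AJ, BD, BE, DE, DF, DG, DJ, FG

so the chain groups are C_0 ≅ Z^7, C_1 ≅ Z^9.

Boundary ∂_1: C_1 → C_0 sends each edge [p,q] (with p < q) to q − p.
This gives a 7×9 integer matrix of rank 6; reducing to Smith normal form yields diagonal entries (1,1,1,1,1,1).

From H_k ≅ ker(∂_k) / im(∂_{k+1}) we obtain:

  H_0: rank C_0 − rank ∂_1 = 7 − 6 = 1, and the invariant factors of ∂_1 are all 1, so H_0 = Z.
  H_1: rank ker ∂_1 − rank ∂_2 = (9 − 6) − 0 = 3, and there is no ∂_2, so H_1 = Z^3.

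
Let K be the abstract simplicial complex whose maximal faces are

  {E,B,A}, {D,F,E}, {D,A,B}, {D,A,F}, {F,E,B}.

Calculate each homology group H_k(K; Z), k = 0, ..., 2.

We work with the vertex ordering A < B < D < E < F. The simplices of K, each written with vertices in increasing order, are:

  0-simplices (5): A, B, D, E, F
  1-simplices (10): AB, AD, AE, AF, BD, BE, BF, DE, DF, EF
  2-simplices (5): ABD, ABE, ADF, BEF, DEF

Hence C_0 ≅ Z^5, C_1 ≅ Z^10, C_2 ≅ Z^5.

The boundary map ∂_1: C_1 → C_0 sends each edge [p,q] (with p < q) to q − p. For instance
  ∂AF = F − A.
This gives a 5×10 integer matrix of rank 4; reducing to Smith normal form yields diagonal entries (1,1,1,1).

∂_2: C_2 → C_1 maps a triangle to the signed sum of its edges. For instance
  ∂ABE = BE − AE + AB,
  ∂ADF = DF − AF + AD.
The 10×5 boundary matrix has rank 5 and Smith normal form diag(1,1,1,1,1).

Computing H_k = (kernel of ∂_k) / (image of ∂_{k+1}):

  H_0: rank C_0 − rank ∂_1 = 5 − 4 = 1, and the invariant factors of ∂_1 are all 1, so H_0 ≅ Z.
  H_1: rank ker ∂_1 − rank ∂_2 = (10 − 4) − 5 = 1, and the invariant factors of ∂_2 are all 1, so H_1 ≅ Z.
  H_2: rank ker ∂_2 − rank ∂_3 = (5 − 5) − 0 = 0, and there is no ∂_3, so H_2 ≅ 0.

H_0 ≅ Z,  H_1 ≅ Z,  H_2 = 0.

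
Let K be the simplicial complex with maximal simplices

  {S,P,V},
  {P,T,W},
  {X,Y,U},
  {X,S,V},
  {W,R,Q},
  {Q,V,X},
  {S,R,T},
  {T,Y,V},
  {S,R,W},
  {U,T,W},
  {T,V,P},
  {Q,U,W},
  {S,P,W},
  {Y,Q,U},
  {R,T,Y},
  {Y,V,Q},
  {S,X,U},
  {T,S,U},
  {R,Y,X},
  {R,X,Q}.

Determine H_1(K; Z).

H_1 = Z × Z/2.

Fix the vertex order P < Q < R < S < T < U < V < W < X < Y and write every simplex with vertices in increasing order. Then dim K = 2 and the simplices of K are:

  0-simplices (10): P, Q, R, S, T, U, V, W, X, Y
  1-simplices (30): PS, PT, PV, PW, QR, QU, QV, QW, QX, QY, RS, RT, RW, RX, RY, ST, SU, SV, SW, SX, TU, TV, TW, TY, UW, UX, UY, VX, VY, XY
  2-simplices (20): PSV, PSW, PTV, PTW, QRW, QRX, QUW, QUY, QVX, QVY, RST, RSW, RTY, RXY, STU, SUX, SVX, TUW, TVY, UXY

Hence C_0 ≅ Z^10, C_1 ≅ Z^30, C_2 ≅ Z^20.

Boundary ∂_1: C_1 → C_0 sends each edge [p,q] (with p < q) to q − p. For instance
  ∂RW = W − R.
The 10×30 boundary matrix has rank 9 and Smith normal form diag(1,1,1,1,1,1,1,1,1).

The boundary map ∂_2: C_2 → C_1 sends each 2-simplex [p,q,r] to [q,r] − [p,r] + [p,q]. For instance
  ∂PTW = TW − PW + PT,
  ∂RXY = XY − RY + RX.
The resulting 30×20 matrix has rank 20, and its Smith normal form has invariant factors (1,1,1,1,1,1,1,1,1,1,1,1,1,1,1,1,1,1,1,2).

Computing H_k = (kernel of ∂_k) / (image of ∂_{k+1}):

  H_1: rank ker ∂_1 − rank ∂_2 = (30 − 9) − 20 = 1, and ∂_2 has invariant factor 2 > 1, so H_1 = Z × Z/2.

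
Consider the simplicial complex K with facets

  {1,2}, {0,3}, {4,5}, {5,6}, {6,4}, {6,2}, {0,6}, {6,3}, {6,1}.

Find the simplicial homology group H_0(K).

Take the total order 0 < 1 < 2 < 3 < 4 < 5 < 6 on the vertex set. Then K (dimension 1) consists of the simplices:

  0-simplices (7): [0], [1], [2], [3], [4], [5], [6]
  1-simplices (9): [0,3], [0,6], [1,2], [1,6], [2,6], [3,6], [4,5], [4,6], [5,6]

giving chain groups C_0 ≅ Z^7, C_1 ≅ Z^9.

Boundary ∂_1: C_1 → C_0 sends each edge [p,q] (with p < q) to q − p. For instance
  ∂[0,3] = [3] − [0].
This gives a 7×9 integer matrix of rank 6; reducing to Smith normal form yields diagonal entries (1,1,1,1,1,1).

Reading off H_k = ker ∂_k / im ∂_{k+1}:

  H_0: rank C_0 − rank ∂_1 = 7 − 6 = 1, and the invariant factors of ∂_1 are all 1, so H_0 = Z.

(K is a triangulation of a wedge of 3 circles.)

H_0 ≅ Z.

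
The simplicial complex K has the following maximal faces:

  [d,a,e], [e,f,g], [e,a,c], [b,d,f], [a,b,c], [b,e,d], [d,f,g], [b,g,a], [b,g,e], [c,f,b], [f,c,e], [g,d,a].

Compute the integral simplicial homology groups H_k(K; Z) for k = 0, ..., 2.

H_0 = Z,  H_1 = Z/2,  H_2 = 0.

We work with the vertex ordering a < b < c < d < e < f < g. The simplices of K, each written with vertices in increasing order, are:

  0-simplices (7): a, b, c, d, e, f, g
  1-simplices (18): ab, ac, ad, ae, ag, bc, bd, be, bf, bg, ce, cf, de, df, dg, ef, eg, fg
  2-simplices (12): abc, abg, ace, ade, adg, bcf, bde, bdf, beg, cef, dfg, efg

so the chain groups are C_0 ≅ Z^7, C_1 ≅ Z^18, C_2 ≅ Z^12.

∂_1: C_1 → C_0 is given by ∂[p,q] = [q] − [p]. For instance
  ∂ce = e − c.
The resulting 7×18 matrix has rank 6, and its Smith normal form has invariant factors (1,1,1,1,1,1).

∂_2: C_2 → C_1 sends each 2-simplex [p,q,r] to [q,r] − [p,r] + [p,q]. For instance
  ∂adg = dg − ag + ad,
  ∂abc = bc − ac + ab.
As a 18×12 matrix over Z this has rank 12, with invariant factors (1,1,1,1,1,1,1,1,1,1,1,2).

Now H_k = ker ∂_k / im ∂_{k+1}, so:

  H_0: rank C_0 − rank ∂_1 = 7 − 6 = 1, and the invariant factors of ∂_1 are all 1, so H_0 = Z.
  H_1: rank ker ∂_1 − rank ∂_2 = (18 − 6) − 12 = 0, and ∂_2 has invariant factor 2 > 1, so H_1 = Z/2.
  H_2: rank ker ∂_2 − rank ∂_3 = (12 − 12) − 0 = 0, and there is no ∂_3, so H_2 = 0.

As a check, the Euler characteristic is 7 − 18 + 12 = 1, which agrees with 1 − 0 + 0 = 1.
(K is a triangulation of the real projective plane RP^2.)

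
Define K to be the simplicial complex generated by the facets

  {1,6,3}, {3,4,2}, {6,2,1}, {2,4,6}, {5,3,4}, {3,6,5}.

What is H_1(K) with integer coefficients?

K has 6 vertices, 12 edges, 6 triangles.
rank ∂_1 = 5, rank ∂_2 = 6 ⇒ b_1 = 12 − 5 − 6 = 1; all invariant factors of ∂_2 are 1 so no torsion. So H_1 = Z.

H_1 ≅ Z.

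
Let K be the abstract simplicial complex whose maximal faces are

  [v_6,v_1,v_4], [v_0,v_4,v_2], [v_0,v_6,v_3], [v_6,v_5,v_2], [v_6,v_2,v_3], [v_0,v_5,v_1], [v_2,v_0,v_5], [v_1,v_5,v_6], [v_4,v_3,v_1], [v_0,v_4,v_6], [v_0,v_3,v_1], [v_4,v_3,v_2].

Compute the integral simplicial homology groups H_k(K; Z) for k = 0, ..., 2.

K has 7 vertices, 18 edges, 12 triangles.
rank ∂_0 = 0, rank ∂_1 = 6 ⇒ b_0 = 7 − 0 − 6 = 1; all invariant factors of ∂_1 are 1 so no torsion. So H_0 = Z.
rank ∂_1 = 6, rank ∂_2 = 12 ⇒ b_1 = 18 − 6 − 12 = 0; ∂_2 has invariant factor(s) [2] giving torsion. So H_1 = Z/2Z.
rank ∂_2 = 12, rank ∂_3 = 0 ⇒ b_2 = 12 − 12 − 0 = 0. So H_2 = 0.

H_0 ≅ Z,  H_1 ≅ Z/2Z,  H_2 = 0.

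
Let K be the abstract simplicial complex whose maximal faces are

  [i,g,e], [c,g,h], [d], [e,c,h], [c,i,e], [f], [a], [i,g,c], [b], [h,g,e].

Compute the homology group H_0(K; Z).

H_0 = Z^5.

We work with the vertex ordering a < b < c < d < e < f < g < h < i. The simplices of K, each written with vertices in increasing order, are:

  0-simplices (9): a, b, c, d, e, f, g, h, i
  1-simplices (9): ce, cg, ch, ci, eg, eh, ei, gh, gi
  2-simplices (6): ceh, cei, cgh, cgi, egh, egi

so the chain groups are C_0 ≅ Z^9, C_1 ≅ Z^9, C_2 ≅ Z^6.

Boundary ∂_1: C_1 → C_0 is given by ∂[p,q] = [q] − [p]. For instance
  ∂ch = h − c.
As a 9×9 matrix over Z this has rank 4, with invariant factors (1,1,1,1).

∂_2: C_2 → C_1 sends each 2-simplex [p,q,r] to [q,r] − [p,r] + [p,q]. For instance
  ∂cgh = gh − ch + cg,
  ∂egh = gh − eh + eg.
This gives a 9×6 integer matrix of rank 5; reducing to Smith normal form yields diagonal entries (1,1,1,1,1).

Reading off H_k = ker ∂_k / im ∂_{k+1}:

  H_0: rank C_0 − rank ∂_1 = 9 − 4 = 5, and the invariant factors of ∂_1 are all 1, so H_0 = Z^5.

(K is a triangulation of the disjoint union of a set of 4 points and the 2-sphere S^2.)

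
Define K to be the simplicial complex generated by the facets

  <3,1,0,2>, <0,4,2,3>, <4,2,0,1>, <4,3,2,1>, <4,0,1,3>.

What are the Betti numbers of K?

b_0 = 1, b_1 = 0, b_2 = 0, b_3 = 1.

K has 5 vertices, 10 edges, 10 triangles, 5 3-simplices.
rank ∂_0 = 0, rank ∂_1 = 4 ⇒ b_0 = 5 − 0 − 4 = 1; all invariant factors of ∂_1 are 1 so no torsion. So H_0 = Z.
rank ∂_1 = 4, rank ∂_2 = 6 ⇒ b_1 = 10 − 4 − 6 = 0; all invariant factors of ∂_2 are 1 so no torsion. So H_1 = 0.
rank ∂_2 = 6, rank ∂_3 = 4 ⇒ b_2 = 10 − 6 − 4 = 0; all invariant factors of ∂_3 are 1 so no torsion. So H_2 = 0.
rank ∂_3 = 4, rank ∂_4 = 0 ⇒ b_3 = 5 − 4 − 0 = 1. So H_3 = Z.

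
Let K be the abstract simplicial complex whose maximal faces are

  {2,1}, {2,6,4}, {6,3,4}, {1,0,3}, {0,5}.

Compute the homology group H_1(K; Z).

H_1 ≅ Z.

We work with the vertex ordering 0 < 1 < 2 < 3 < 4 < 5 < 6. The simplices of K, each written with vertices in increasing order, are:

  0-simplices (7): [0], [1], [2], [3], [4], [5], [6]
  1-simplices (10): [0,1], [0,3], [0,5], [1,2], [1,3], [2,4], [2,6], [3,4], [3,6], [4,6]
  2-simplices (3): [0,1,3], [2,4,6], [3,4,6]

so the chain groups are C_0 ≅ Z^7, C_1 ≅ Z^10, C_2 ≅ Z^3.

Boundary ∂_1: C_1 → C_0 maps an edge to its endpoints' difference, ∂[p,q] = q − p.
As a 7×10 matrix over Z this has rank 6, with invariant factors (1,1,1,1,1,1).

The boundary map ∂_2: C_2 → C_1 acts by ∂[p,q,r] = [q,r] − [p,r] + [p,q]. For instance
  ∂[0,1,3] = [1,3] − [0,3] + [0,1],
  ∂[2,4,6] = [4,6] − [2,6] + [2,4].
This gives a 10×3 integer matrix of rank 3; reducing to Smith normal form yields diagonal entries (1,1,1).

Now H_k = ker ∂_k / im ∂_{k+1}, so:

  H_1: rank ker ∂_1 − rank ∂_2 = (10 − 6) − 3 = 1, and the invariant factors of ∂_2 are all 1, so H_1 ≅ Z.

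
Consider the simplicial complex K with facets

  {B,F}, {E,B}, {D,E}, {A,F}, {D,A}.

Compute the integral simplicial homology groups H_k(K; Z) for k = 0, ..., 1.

Order the vertices as A < B < D < E < F. Listing each simplex with vertices in this order, K has dimension 1 with simplices:

  0-simplices (5): A, B, D, E, F
  1-simplices (5): AD, AF, BE, BF, DE

giving chain groups C_0 ≅ Z^5, C_1 ≅ Z^5.

∂_1: C_1 → C_0 maps an edge to its endpoints' difference, ∂[p,q] = q − p. For instance
  ∂BF = F − B.
As a 5×5 matrix over Z this has rank 4, with invariant factors (1,1,1,1).

From H_k ≅ ker(∂_k) / im(∂_{k+1}) we obtain:

  H_0: rank C_0 − rank ∂_1 = 5 − 4 = 1, and the invariant factors of ∂_1 are all 1, so H_0 ≅ Z.
  H_1: rank ker ∂_1 − rank ∂_2 = (5 − 4) − 0 = 1, and there is no ∂_2, so H_1 ≅ Z.

H_0 = Z,  H_1 = Z.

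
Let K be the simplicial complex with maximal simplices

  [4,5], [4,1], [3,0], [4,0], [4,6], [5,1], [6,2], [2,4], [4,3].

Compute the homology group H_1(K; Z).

H_1 ≅ Z^3.

Order the vertices as 0 < 1 < 2 < 3 < 4 < 5 < 6. Listing each simplex with vertices in this order, K has dimension 1 with simplices:

  0-simplices (7): [0], [1], [2], [3], [4], [5], [6]
  1-simplices (9): [0,3], [0,4], [1,4], [1,5], [2,4], [2,6], [3,4], [4,5], [4,6]

Hence C_0 ≅ Z^7, C_1 ≅ Z^9.

The boundary map ∂_1: C_1 → C_0 maps an edge to its endpoints' difference, ∂[p,q] = q − p. For instance
  ∂[1,5] = [5] − [1].
As a 7×9 matrix over Z this has rank 6, with invariant factors (1,1,1,1,1,1).

Reading off H_k = ker ∂_k / im ∂_{k+1}:

  H_1: rank ker ∂_1 − rank ∂_2 = (9 − 6) − 0 = 3, and there is no ∂_2, so H_1 = Z^3.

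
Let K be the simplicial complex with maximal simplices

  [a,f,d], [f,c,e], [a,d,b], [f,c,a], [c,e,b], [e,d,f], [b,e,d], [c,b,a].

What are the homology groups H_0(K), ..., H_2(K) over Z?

H_0 = Z,  H_1 = 0,  H_2 = Z.

We work with the vertex ordering a < b < c < d < e < f. The simplices of K, each written with vertices in increasing order, are:

  0-simplices (6): a, b, c, d, e, f
  1-simplices (12): ab, ac, ad, af, bc, bd, be, ce, cf, de, df, ef
  2-simplices (8): abc, abd, acf, adf, bce, bde, cef, def

giving chain groups C_0 ≅ Z^6, C_1 ≅ Z^12, C_2 ≅ Z^8.

∂_1: C_1 → C_0 is given by ∂[p,q] = [q] − [p]. For instance
  ∂ce = e − c.
This gives a 6×12 integer matrix of rank 5; reducing to Smith normal form yields diagonal entries (1,1,1,1,1).

The boundary map ∂_2: C_2 → C_1 acts by ∂[p,q,r] = [q,r] − [p,r] + [p,q]. For instance
  ∂cef = ef − cf + ce,
  ∂bce = ce − be + bc.
The resulting 12×8 matrix has rank 7, and its Smith normal form has invariant factors (1,1,1,1,1,1,1).

Now H_k = ker ∂_k / im ∂_{k+1}, so:

  H_0: rank C_0 − rank ∂_1 = 6 − 5 = 1, and the invariant factors of ∂_1 are all 1, so H_0 ≅ Z.
  H_1: rank ker ∂_1 − rank ∂_2 = (12 − 5) − 7 = 0, and the invariant factors of ∂_2 are all 1, so H_1 ≅ 0.
  H_2: rank ker ∂_2 − rank ∂_3 = (8 − 7) − 0 = 1, and there is no ∂_3, so H_2 ≅ Z.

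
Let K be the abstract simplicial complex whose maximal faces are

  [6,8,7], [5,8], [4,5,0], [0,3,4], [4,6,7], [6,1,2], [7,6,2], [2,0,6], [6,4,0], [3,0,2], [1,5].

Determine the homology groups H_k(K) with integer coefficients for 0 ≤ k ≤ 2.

Order the vertices as 0 < 1 < 2 < 3 < 4 < 5 < 6 < 7 < 8. Listing each simplex with vertices in this order, K has dimension 2 with simplices:

  0-simplices (9): [0], [1], [2], [3], [4], [5], [6], [7], [8]
  1-simplices (19): [0,2], [0,3], [0,4], [0,5], [0,6], [1,2], [1,5], [1,6], [2,3], [2,6], [2,7], [3,4], [4,5], [4,6], [4,7], [5,8], [6,7], [6,8], [7,8]
  2-simplices (9): [0,2,3], [0,2,6], [0,3,4], [0,4,5], [0,4,6], [1,2,6], [2,6,7], [4,6,7], [6,7,8]

so the chain groups are C_0 ≅ Z^9, C_1 ≅ Z^19, C_2 ≅ Z^9.

The boundary map ∂_1: C_1 → C_0 is given by ∂[p,q] = [q] − [p]. For instance
  ∂[0,2] = [2] − [0].
The resulting 9×19 matrix has rank 8, and its Smith normal form has invariant factors (1,1,1,1,1,1,1,1).

The boundary map ∂_2: C_2 → C_1 acts by ∂[p,q,r] = [q,r] − [p,r] + [p,q]. For instance
  ∂[0,4,5] = [4,5] − [0,5] + [0,4],
  ∂[6,7,8] = [7,8] − [6,8] + [6,7].
The resulting 19×9 matrix has rank 9, and its Smith normal form has invariant factors (1,1,1,1,1,1,1,1,1).

Now H_k = ker ∂_k / im ∂_{k+1}, so:

  H_0: rank C_0 − rank ∂_1 = 9 − 8 = 1, and the invariant factors of ∂_1 are all 1, so H_0 ≅ Z.
  H_1: rank ker ∂_1 − rank ∂_2 = (19 − 8) − 9 = 2, and the invariant factors of ∂_2 are all 1, so H_1 ≅ Z^2.
  H_2: rank ker ∂_2 − rank ∂_3 = (9 − 9) − 0 = 0, and there is no ∂_3, so H_2 ≅ 0.

As a check, the Euler characteristic is 9 − 19 + 9 = -1, which agrees with 1 − 2 + 0 = -1.

H_0 = Z,  H_1 = Z^2,  H_2 = 0.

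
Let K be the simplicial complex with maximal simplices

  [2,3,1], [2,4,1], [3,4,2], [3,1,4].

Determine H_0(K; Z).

Order the vertices as 1 < 2 < 3 < 4. Listing each simplex with vertices in this order, K has dimension 2 with simplices:

  0-simplices (4): [1], [2], [3], [4]
  1-simplices (6): [1,2], [1,3], [1,4], [2,3], [2,4], [3,4]
  2-simplices (4): [1,2,3], [1,2,4], [1,3,4], [2,3,4]

so the chain groups are C_0 ≅ Z^4, C_1 ≅ Z^6, C_2 ≅ Z^4.

∂_1: C_1 → C_0 maps an edge to its endpoints' difference, ∂[p,q] = q − p. For instance
  ∂[1,3] = [3] − [1].
This gives a 4×6 integer matrix of rank 3; reducing to Smith normal form yields diagonal entries (1,1,1).

The boundary map ∂_2: C_2 → C_1 sends each 2-simplex [p,q,r] to [q,r] − [p,r] + [p,q]. For instance
  ∂[2,3,4] = [3,4] − [2,4] + [2,3],
  ∂[1,3,4] = [3,4] − [1,4] + [1,3].
As a 6×4 matrix over Z this has rank 3, with invariant factors (1,1,1).

Now H_k = ker ∂_k / im ∂_{k+1}, so:

  H_0: rank C_0 − rank ∂_1 = 4 − 3 = 1, and the invariant factors of ∂_1 are all 1, so H_0 ≅ Z.

H_0 ≅ Z.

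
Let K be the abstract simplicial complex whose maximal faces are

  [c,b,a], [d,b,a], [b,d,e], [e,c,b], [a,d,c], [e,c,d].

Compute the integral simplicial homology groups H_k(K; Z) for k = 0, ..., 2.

Fix the vertex order a < b < c < d < e and write every simplex with vertices in increasing order. Then dim K = 2 and the simplices of K are:

  0-simplices (5): a, b, c, d, e
  1-simplices (9): ab, ac, ad, bc, bd, be, cd, ce, de
  2-simplices (6): abc, abd, acd, bce, bde, cde

so the chain groups are C_0 ≅ Z^5, C_1 ≅ Z^9, C_2 ≅ Z^6.

Boundary ∂_1: C_1 → C_0 maps an edge to its endpoints' difference, ∂[p,q] = q − p. For instance
  ∂ce = e − c.
As a 5×9 matrix over Z this has rank 4, with invariant factors (1,1,1,1).

The boundary map ∂_2: C_2 → C_1 maps a triangle to the signed sum of its edges. For instance
  ∂bde = de − be + bd,
  ∂abc = bc − ac + ab.
This gives a 9×6 integer matrix of rank 5; reducing to Smith normal form yields diagonal entries (1,1,1,1,1).

Now H_k = ker ∂_k / im ∂_{k+1}, so:

  H_0: rank C_0 − rank ∂_1 = 5 − 4 = 1, and the invariant factors of ∂_1 are all 1, so H_0 ≅ Z.
  H_1: rank ker ∂_1 − rank ∂_2 = (9 − 4) − 5 = 0, and the invariant factors of ∂_2 are all 1, so H_1 ≅ 0.
  H_2: rank ker ∂_2 − rank ∂_3 = (6 − 5) − 0 = 1, and there is no ∂_3, so H_2 ≅ Z.

(K is a triangulation of the 2-sphere S^2.)

H_0 ≅ Z,  H_1 = 0,  H_2 ≅ Z.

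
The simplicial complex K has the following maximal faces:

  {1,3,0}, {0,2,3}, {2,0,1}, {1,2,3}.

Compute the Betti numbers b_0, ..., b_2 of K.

Order the vertices as 0 < 1 < 2 < 3. Listing each simplex with vertices in this order, K has dimension 2 with simplices:

  0-simplices (4): [0], [1], [2], [3]
  1-simplices (6): [0,1], [0,2], [0,3], [1,2], [1,3], [2,3]
  2-simplices (4): [0,1,2], [0,1,3], [0,2,3], [1,2,3]

Hence C_0 ≅ Z^4, C_1 ≅ Z^6, C_2 ≅ Z^4.

Boundary ∂_1: C_1 → C_0 sends each edge [p,q] (with p < q) to q − p.
The resulting 4×6 matrix has rank 3, and its Smith normal form has invariant factors (1,1,1).

The boundary map ∂_2: C_2 → C_1 acts by ∂[p,q,r] = [q,r] − [p,r] + [p,q]. For instance
  ∂[0,2,3] = [2,3] − [0,3] + [0,2],
  ∂[0,1,3] = [1,3] − [0,3] + [0,1].
This gives a 6×4 integer matrix of rank 3; reducing to Smith normal form yields diagonal entries (1,1,1).

Now H_k = ker ∂_k / im ∂_{k+1}, so:

  H_0: rank C_0 − rank ∂_1 = 4 − 3 = 1, and the invariant factors of ∂_1 are all 1, so H_0 ≅ Z.
  H_1: rank ker ∂_1 − rank ∂_2 = (6 − 3) − 3 = 0, and the invariant factors of ∂_2 are all 1, so H_1 ≅ 0.
  H_2: rank ker ∂_2 − rank ∂_3 = (4 − 3) − 0 = 1, and there is no ∂_3, so H_2 ≅ Z.

As a check, the Euler characteristic is 4 − 6 + 4 = 2, which agrees with 1 − 0 + 1 = 2.

Hence the Betti numbers are b_0 = 1, b_1 = 0, b_2 = 1.

b_0 = 1, b_1 = 0, b_2 = 1.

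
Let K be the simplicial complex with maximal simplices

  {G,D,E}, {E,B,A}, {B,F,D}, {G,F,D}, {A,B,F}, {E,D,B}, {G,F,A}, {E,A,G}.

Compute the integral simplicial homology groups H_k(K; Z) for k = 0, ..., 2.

H_0 ≅ Z,  H_1 = 0,  H_2 ≅ Z.

We work with the vertex ordering A < B < D < E < F < G. The simplices of K, each written with vertices in increasing order, are:

  0-simplices (6): A, B, D, E, F, G
  1-simplices (12): AB, AE, AF, AG, BD, BE, BF, DE, DF, DG, EG, FG
  2-simplices (8): ABE, ABF, AEG, AFG, BDE, BDF, DEG, DFG

so the chain groups are C_0 ≅ Z^6, C_1 ≅ Z^12, C_2 ≅ Z^8.

The boundary map ∂_1: C_1 → C_0 maps an edge to its endpoints' difference, ∂[p,q] = q − p.
The 6×12 boundary matrix has rank 5 and Smith normal form diag(1,1,1,1,1).

Boundary ∂_2: C_2 → C_1 maps a triangle to the signed sum of its edges. For instance
  ∂ABF = BF − AF + AB,
  ∂AFG = FG − AG + AF.
As a 12×8 matrix over Z this has rank 7, with invariant factors (1,1,1,1,1,1,1).

Computing H_k = (kernel of ∂_k) / (image of ∂_{k+1}):

  H_0: rank C_0 − rank ∂_1 = 6 − 5 = 1, and the invariant factors of ∂_1 are all 1, so H_0 = Z.
  H_1: rank ker ∂_1 − rank ∂_2 = (12 − 5) − 7 = 0, and the invariant factors of ∂_2 are all 1, so H_1 = 0.
  H_2: rank ker ∂_2 − rank ∂_3 = (8 − 7) − 0 = 1, and there is no ∂_3, so H_2 = Z.

As a check, the Euler characteristic is 6 − 12 + 8 = 2, which agrees with 1 − 0 + 1 = 2.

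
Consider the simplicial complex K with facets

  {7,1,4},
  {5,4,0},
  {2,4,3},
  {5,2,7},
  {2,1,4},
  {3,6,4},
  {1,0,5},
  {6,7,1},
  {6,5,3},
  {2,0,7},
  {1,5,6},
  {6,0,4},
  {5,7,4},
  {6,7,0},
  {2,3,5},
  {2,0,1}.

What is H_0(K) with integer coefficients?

H_0 = Z.

K has 8 vertices, 24 edges, 16 triangles.
rank ∂_0 = 0, rank ∂_1 = 7 ⇒ b_0 = 8 − 0 − 7 = 1; all invariant factors of ∂_1 are 1 so no torsion. So H_0 = Z.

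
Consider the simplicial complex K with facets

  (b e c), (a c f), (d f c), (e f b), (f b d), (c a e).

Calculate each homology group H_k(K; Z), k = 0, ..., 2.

K has 6 vertices, 12 edges, 6 triangles.
rank ∂_0 = 0, rank ∂_1 = 5 ⇒ b_0 = 6 − 0 − 5 = 1; all invariant factors of ∂_1 are 1 so no torsion. So H_0 = Z.
rank ∂_1 = 5, rank ∂_2 = 6 ⇒ b_1 = 12 − 5 − 6 = 1; all invariant factors of ∂_2 are 1 so no torsion. So H_1 = Z.
rank ∂_2 = 6, rank ∂_3 = 0 ⇒ b_2 = 6 − 6 − 0 = 0. So H_2 = 0.

H_0 = Z,  H_1 = Z,  H_2 = 0.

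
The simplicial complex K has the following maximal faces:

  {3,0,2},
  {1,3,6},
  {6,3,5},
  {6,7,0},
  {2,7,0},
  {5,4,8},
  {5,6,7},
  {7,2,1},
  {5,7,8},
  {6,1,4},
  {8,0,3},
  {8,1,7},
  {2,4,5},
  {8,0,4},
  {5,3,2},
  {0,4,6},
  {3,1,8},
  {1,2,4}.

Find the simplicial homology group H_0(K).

H_0 ≅ Z.

Order the vertices as 0 < 1 < 2 < 3 < 4 < 5 < 6 < 7 < 8. Listing each simplex with vertices in this order, K has dimension 2 with simplices:

  0-simplices (9): [0], [1], [2], [3], [4], [5], [6], [7], [8]
  1-simplices (27): (27 of them)
  2-simplices (18): [0,2,3], [0,2,7], [0,3,8], [0,4,6], [0,4,8], [0,6,7], [1,2,4], [1,2,7], [1,3,6], [1,3,8], [1,4,6], [1,7,8], [2,3,5], [2,4,5], [3,5,6], [4,5,8], [5,6,7], [5,7,8]

Hence C_0 ≅ Z^9, C_1 ≅ Z^27, C_2 ≅ Z^18.

Boundary ∂_1: C_1 → C_0 sends each edge [p,q] (with p < q) to q − p.
As a 9×27 matrix over Z this has rank 8, with invariant factors (1,1,1,1,1,1,1,1).

Boundary ∂_2: C_2 → C_1 acts by ∂[p,q,r] = [q,r] − [p,r] + [p,q]. For instance
  ∂[1,2,4] = [2,4] − [1,4] + [1,2],
  ∂[1,3,8] = [3,8] − [1,8] + [1,3].
As a 27×18 matrix over Z this has rank 17, with invariant factors (1,1,1,1,1,1,1,1,1,1,1,1,1,1,1,1,1).

Computing H_k = (kernel of ∂_k) / (image of ∂_{k+1}):

  H_0: rank C_0 − rank ∂_1 = 9 − 8 = 1, and the invariant factors of ∂_1 are all 1, so H_0 = Z.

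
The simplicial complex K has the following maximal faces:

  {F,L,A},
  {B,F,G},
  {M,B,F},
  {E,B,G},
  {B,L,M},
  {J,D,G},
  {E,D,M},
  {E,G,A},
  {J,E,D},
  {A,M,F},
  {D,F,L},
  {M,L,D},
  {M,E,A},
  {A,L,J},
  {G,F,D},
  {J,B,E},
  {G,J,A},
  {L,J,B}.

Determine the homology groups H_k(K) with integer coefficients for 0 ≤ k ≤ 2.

H_0 ≅ Z,  H_1 ≅ Z × Z/2,  H_2 = 0.

Fix the vertex order A < B < D < E < F < G < J < L < M and write every simplex with vertices in increasing order. Then dim K = 2 and the simplices of K are:

  0-simplices (9): A, B, D, E, F, G, J, L, M
  1-simplices (27): AE, AF, AG, AJ, AL, AM, BE, BF, BG, BJ, BL, BM, DE, DF, DG, DJ, DL, DM, EG, EJ, EM, FG, FL, FM, GJ, JL, LM
  2-simplices (18): AEG, AEM, AFL, AFM, AGJ, AJL, BEG, BEJ, BFG, BFM, BJL, BLM, DEJ, DEM, DFG, DFL, DGJ, DLM

giving chain groups C_0 ≅ Z^9, C_1 ≅ Z^27, C_2 ≅ Z^18.

∂_1: C_1 → C_0 maps an edge to its endpoints' difference, ∂[p,q] = q − p.
The 9×27 boundary matrix has rank 8 and Smith normal form diag(1,1,1,1,1,1,1,1).

∂_2: C_2 → C_1 sends each 2-simplex [p,q,r] to [q,r] − [p,r] + [p,q]. For instance
  ∂DFG = FG − DG + DF,
  ∂BLM = LM − BM + BL.
The 27×18 boundary matrix has rank 18 and Smith normal form diag(1,1,1,1,1,1,1,1,1,1,1,1,1,1,1,1,1,2).

Now H_k = ker ∂_k / im ∂_{k+1}, so:

  H_0: rank C_0 − rank ∂_1 = 9 − 8 = 1, and the invariant factors of ∂_1 are all 1, so H_0 ≅ Z.
  H_1: rank ker ∂_1 − rank ∂_2 = (27 − 8) − 18 = 1, and ∂_2 has invariant factor 2 > 1, so H_1 ≅ Z × Z/2.
  H_2: rank ker ∂_2 − rank ∂_3 = (18 − 18) − 0 = 0, and there is no ∂_3, so H_2 ≅ 0.

As a check, the Euler characteristic is 9 − 27 + 18 = 0, which agrees with 1 − 1 + 0 = 0.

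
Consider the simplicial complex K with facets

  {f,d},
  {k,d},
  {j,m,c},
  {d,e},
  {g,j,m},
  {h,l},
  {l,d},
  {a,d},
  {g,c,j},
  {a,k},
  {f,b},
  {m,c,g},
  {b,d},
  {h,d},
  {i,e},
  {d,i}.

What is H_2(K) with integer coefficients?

Order the vertices as a < b < c < d < e < f < g < h < i < j < k < l < m. Listing each simplex with vertices in this order, K has dimension 2 with simplices:

  0-simplices (13): a, b, c, d, e, f, g, h, i, j, k, l, m
  1-simplices (18): ad, ak, bd, bf, cg, cj, cm, de, df, dh, di, dk, dl, ei, gj, gm, hl, jm
  2-simplices (4): cgj, cgm, cjm, gjm

Hence C_0 ≅ Z^13, C_1 ≅ Z^18, C_2 ≅ Z^4.

The boundary map ∂_1: C_1 → C_0 is given by ∂[p,q] = [q] − [p]. For instance
  ∂ei = i − e.
The 13×18 boundary matrix has rank 11 and Smith normal form diag(1,1,1,1,1,1,1,1,1,1,1).

∂_2: C_2 → C_1 acts by ∂[p,q,r] = [q,r] − [p,r] + [p,q]. For instance
  ∂cjm = jm − cm + cj,
  ∂cgm = gm − cm + cg.
The 18×4 boundary matrix has rank 3 and Smith normal form diag(1,1,1).

From H_k ≅ ker(∂_k) / im(∂_{k+1}) we obtain:

  H_2: rank ker ∂_2 − rank ∂_3 = (4 − 3) − 0 = 1, and there is no ∂_3, so H_2 = Z.

(K is a triangulation of the disjoint union of the 2-sphere S^2 and a wedge of 4 circles.)

H_2 ≅ Z.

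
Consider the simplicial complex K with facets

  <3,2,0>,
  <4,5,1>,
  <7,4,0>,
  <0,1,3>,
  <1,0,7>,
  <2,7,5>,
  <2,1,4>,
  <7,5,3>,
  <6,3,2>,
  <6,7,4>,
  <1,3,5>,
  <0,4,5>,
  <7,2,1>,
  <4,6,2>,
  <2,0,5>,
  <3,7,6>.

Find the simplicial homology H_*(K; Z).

H_0 ≅ Z,  H_1 ≅ Z^2,  H_2 ≅ Z.

Take the total order 0 < 1 < 2 < 3 < 4 < 5 < 6 < 7 on the vertex set. Then K (dimension 2) consists of the simplices:

  0-simplices (8): [0], [1], [2], [3], [4], [5], [6], [7]
  1-simplices (24): (24 of them)
  2-simplices (16): [0,1,3], [0,1,7], [0,2,3], [0,2,5], [0,4,5], [0,4,7], [1,2,4], [1,2,7], [1,3,5], [1,4,5], [2,3,6], [2,4,6], [2,5,7], [3,5,7], [3,6,7], [4,6,7]

giving chain groups C_0 ≅ Z^8, C_1 ≅ Z^24, C_2 ≅ Z^16.

∂_1: C_1 → C_0 maps an edge to its endpoints' difference, ∂[p,q] = q − p. For instance
  ∂[3,7] = [7] − [3].
This gives a 8×24 integer matrix of rank 7; reducing to Smith normal form yields diagonal entries (1,1,1,1,1,1,1).

∂_2: C_2 → C_1 maps a triangle to the signed sum of its edges. For instance
  ∂[1,2,7] = [2,7] − [1,7] + [1,2],
  ∂[1,2,4] = [2,4] − [1,4] + [1,2].
This gives a 24×16 integer matrix of rank 15; reducing to Smith normal form yields diagonal entries (1,1,1,1,1,1,1,1,1,1,1,1,1,1,1).

Reading off H_k = ker ∂_k / im ∂_{k+1}:

  H_0: rank C_0 − rank ∂_1 = 8 − 7 = 1, and the invariant factors of ∂_1 are all 1, so H_0 ≅ Z.
  H_1: rank ker ∂_1 − rank ∂_2 = (24 − 7) − 15 = 2, and the invariant factors of ∂_2 are all 1, so H_1 ≅ Z^2.
  H_2: rank ker ∂_2 − rank ∂_3 = (16 − 15) − 0 = 1, and there is no ∂_3, so H_2 ≅ Z.

(K is a triangulation of the torus T^2.)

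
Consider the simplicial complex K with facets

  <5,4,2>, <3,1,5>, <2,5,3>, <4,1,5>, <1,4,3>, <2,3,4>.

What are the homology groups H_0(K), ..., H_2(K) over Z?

H_0 ≅ Z,  H_1 = 0,  H_2 ≅ Z.

We work with the vertex ordering 1 < 2 < 3 < 4 < 5. The simplices of K, each written with vertices in increasing order, are:

  0-simplices (5): [1], [2], [3], [4], [5]
  1-simplices (9): [1,3], [1,4], [1,5], [2,3], [2,4], [2,5], [3,4], [3,5], [4,5]
  2-simplices (6): [1,3,4], [1,3,5], [1,4,5], [2,3,4], [2,3,5], [2,4,5]

so the chain groups are C_0 ≅ Z^5, C_1 ≅ Z^9, C_2 ≅ Z^6.

The boundary map ∂_1: C_1 → C_0 sends each edge [p,q] (with p < q) to q − p. For instance
  ∂[3,5] = [5] − [3].
As a 5×9 matrix over Z this has rank 4, with invariant factors (1,1,1,1).

The boundary map ∂_2: C_2 → C_1 maps a triangle to the signed sum of its edges. For instance
  ∂[2,3,4] = [3,4] − [2,4] + [2,3],
  ∂[2,3,5] = [3,5] − [2,5] + [2,3].
As a 9×6 matrix over Z this has rank 5, with invariant factors (1,1,1,1,1).

Computing H_k = (kernel of ∂_k) / (image of ∂_{k+1}):

  H_0: rank C_0 − rank ∂_1 = 5 − 4 = 1, and the invariant factors of ∂_1 are all 1, so H_0 = Z.
  H_1: rank ker ∂_1 − rank ∂_2 = (9 − 4) − 5 = 0, and the invariant factors of ∂_2 are all 1, so H_1 = 0.
  H_2: rank ker ∂_2 − rank ∂_3 = (6 − 5) − 0 = 1, and there is no ∂_3, so H_2 = Z.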